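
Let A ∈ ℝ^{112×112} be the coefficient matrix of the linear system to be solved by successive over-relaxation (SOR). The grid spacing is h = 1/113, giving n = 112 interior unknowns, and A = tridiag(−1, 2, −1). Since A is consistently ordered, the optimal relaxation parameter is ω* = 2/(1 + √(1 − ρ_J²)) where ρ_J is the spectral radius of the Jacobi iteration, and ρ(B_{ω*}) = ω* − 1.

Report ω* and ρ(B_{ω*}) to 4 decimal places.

With n=112, ρ(Jacobi) = cos(π/113) = 0.9996.
√(1−ρ_J²) simplifies to sin(π/113) = 0.02780.
Then 2/(1+√(1−ρ_J²)) = 2/(1+0.02780); ω* = 2/1.02780 = 1.9459.
[ρ_SOR] ω* − 1 = 0.9459.

ω* = 1.9459, ρ_SOR = 0.9459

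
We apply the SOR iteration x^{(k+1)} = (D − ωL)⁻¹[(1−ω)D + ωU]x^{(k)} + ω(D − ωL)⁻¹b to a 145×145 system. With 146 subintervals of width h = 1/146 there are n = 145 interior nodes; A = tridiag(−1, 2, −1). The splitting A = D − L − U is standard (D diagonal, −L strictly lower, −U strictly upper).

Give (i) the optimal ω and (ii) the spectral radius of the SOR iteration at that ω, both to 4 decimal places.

ω* = 1.9579, ρ_SOR = 0.9579

spectrum of D⁻¹(L+U) = {cos(kπ/146) : 1≤k≤145}; ρ_J = cos(π/146) = 0.9998.
1 − cos²(π/146) = sin²(π/146) ⇒ √(1−ρ_J²) = sin(π/146) = 0.02152.
[ω*] 2 ÷ (1 + 0.02152) = 2 ÷ 1.02152 = 1.9579.
ρ_SOR = ω* − 1 = 1.9579 − 1 = 0.9579.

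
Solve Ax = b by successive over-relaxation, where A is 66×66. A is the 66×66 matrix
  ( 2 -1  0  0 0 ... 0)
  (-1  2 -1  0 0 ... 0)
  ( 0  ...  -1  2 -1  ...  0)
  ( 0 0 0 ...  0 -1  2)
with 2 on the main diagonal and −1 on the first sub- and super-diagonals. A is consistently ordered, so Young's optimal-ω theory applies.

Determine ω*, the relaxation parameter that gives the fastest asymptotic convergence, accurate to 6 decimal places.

ω* = 1.910453

[ρ_J] n=66: ρ(B_J) = cos(π/(n+1)) = cos(π/67) = 0.998901.
root = sin(π/67) = 0.0468723  (since 1−cos² = sin²).
ω* = 2/(1 + 0.0468723) = 2/1.0468723 = 1.910453.
At ω = 1.910453 every |λ(B_ω)| = ω−1, so ρ_SOR = 0.910453.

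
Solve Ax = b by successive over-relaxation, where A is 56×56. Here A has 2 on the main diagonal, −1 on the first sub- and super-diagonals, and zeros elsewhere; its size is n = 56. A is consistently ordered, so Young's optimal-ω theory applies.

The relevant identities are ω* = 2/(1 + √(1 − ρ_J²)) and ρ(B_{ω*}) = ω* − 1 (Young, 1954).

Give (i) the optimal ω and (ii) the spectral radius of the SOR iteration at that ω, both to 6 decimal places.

[ρ_J] n=56: ρ(B_J) = cos(π/(n+1)) = cos(π/57) = 0.998482.
√(1 − cos²(π/57)) = sin(π/57) ≈ 0.0550878.
So ω* = 2/1.0550878 = 1.895577 (Young).
Hence ρ(B_{ω*}) = 1.895577 − 1 = 0.895577.

ω* = 1.895577, ρ_SOR = 0.895577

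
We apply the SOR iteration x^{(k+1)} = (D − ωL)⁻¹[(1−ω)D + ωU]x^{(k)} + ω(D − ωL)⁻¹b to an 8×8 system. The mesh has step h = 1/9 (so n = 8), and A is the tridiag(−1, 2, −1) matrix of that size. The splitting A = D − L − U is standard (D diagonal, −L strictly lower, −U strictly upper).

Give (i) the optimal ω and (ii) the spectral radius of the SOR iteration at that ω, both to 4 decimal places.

n=8: λ(B_J) = 1 − λ(A)/2 = cos(kπ/9); k=1 gives ρ_J = 0.9397.
√(1 − cos²(π/9)) = sin(π/9) ≈ 0.34202.
Then 2/(1+√(1−ρ_J²)) = 2/(1+0.34202); ω* = 2/1.34202 = 1.4903.
[ρ_SOR] ω* − 1 = 0.4903.

ω* = 1.4903, ρ_SOR = 0.4903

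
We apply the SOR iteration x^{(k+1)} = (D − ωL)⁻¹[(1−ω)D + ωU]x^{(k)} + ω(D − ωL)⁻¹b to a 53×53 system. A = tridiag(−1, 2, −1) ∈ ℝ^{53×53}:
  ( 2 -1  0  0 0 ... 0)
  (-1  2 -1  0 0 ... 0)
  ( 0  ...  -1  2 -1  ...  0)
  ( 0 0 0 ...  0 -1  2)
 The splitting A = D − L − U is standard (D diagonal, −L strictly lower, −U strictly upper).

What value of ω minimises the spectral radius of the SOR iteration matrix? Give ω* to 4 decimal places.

ω* = 1.8901

ρ_J = max_k |cos(kπ/54)| = cos(π/54) = 0.9983
1 − cos²(π/54) = sin²(π/54) ⇒ √(1−ρ_J²) = sin(π/54) = 0.05814.
Young: ω* = 2/(1+√(1−ρ_J²)) = 2/(1+0.05814) = 2/1.05814 = 1.8901.
At ω = 1.8901 every |λ(B_ω)| = ω−1, so ρ_SOR = 0.8901.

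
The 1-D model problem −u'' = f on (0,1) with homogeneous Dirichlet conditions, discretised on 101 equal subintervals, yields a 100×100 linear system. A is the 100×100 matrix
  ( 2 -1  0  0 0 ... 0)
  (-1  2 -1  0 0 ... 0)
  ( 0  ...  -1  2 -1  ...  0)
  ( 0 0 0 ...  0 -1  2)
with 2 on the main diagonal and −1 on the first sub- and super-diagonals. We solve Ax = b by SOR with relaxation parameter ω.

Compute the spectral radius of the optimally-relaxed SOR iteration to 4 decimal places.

ρ_SOR = 0.9397

[ρ_J] n=100: ρ(B_J) = cos(π/(n+1)) = cos(π/101) = 0.9995.
root = sin(π/101) = 0.03110  (since 1−cos² = sin²).
Then 2/(1+√(1−ρ_J²)) = 2/(1+0.03110); ω* = 2/1.03110 = 1.9397.
At ω = 1.9397 every |λ(B_ω)| = ω−1, so ρ_SOR = 0.9397.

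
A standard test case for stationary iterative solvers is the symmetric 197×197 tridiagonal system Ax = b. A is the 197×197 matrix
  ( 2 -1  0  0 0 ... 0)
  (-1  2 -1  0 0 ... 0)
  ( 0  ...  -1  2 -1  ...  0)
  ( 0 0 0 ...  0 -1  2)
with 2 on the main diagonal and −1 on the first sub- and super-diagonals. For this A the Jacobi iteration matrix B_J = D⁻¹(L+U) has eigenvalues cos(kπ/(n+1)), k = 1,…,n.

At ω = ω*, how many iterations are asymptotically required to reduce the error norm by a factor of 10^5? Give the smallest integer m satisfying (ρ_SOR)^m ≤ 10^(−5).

With n=197, ρ(Jacobi) = cos(π/198) = 0.9998741.
1 − cos²(π/198) = sin²(π/198) ⇒ √(1−ρ_J²) = sin(π/198) = 0.0158660.
Then 2/(1+√(1−ρ_J²)) = 2/(1+0.0158660); ω* = 2/1.0158660 = 1.9687636.
At ω = 1.9687636 every |λ(B_ω)| = ω−1, so ρ_SOR = 0.9687636.
(0.9687636)^m ≤ 10^{−5}  ⇒  m·ln(0.9687636) ≤ −5·ln10  ⇒  m ≥ 362.786  ⇒  m = 363

m = 363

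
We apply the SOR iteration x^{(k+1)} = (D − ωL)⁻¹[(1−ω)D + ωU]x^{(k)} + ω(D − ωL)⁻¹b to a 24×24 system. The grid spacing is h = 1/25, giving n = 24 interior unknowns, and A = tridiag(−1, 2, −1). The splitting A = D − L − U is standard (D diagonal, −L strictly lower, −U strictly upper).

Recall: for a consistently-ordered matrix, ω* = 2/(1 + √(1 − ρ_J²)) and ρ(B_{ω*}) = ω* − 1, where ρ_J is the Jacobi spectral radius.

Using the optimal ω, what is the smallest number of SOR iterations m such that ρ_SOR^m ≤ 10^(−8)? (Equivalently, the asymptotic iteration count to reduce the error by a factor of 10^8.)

With n=24, ρ(Jacobi) = cos(π/25) = 0.9921147.
√(1 − cos²(π/25)) = sin(π/25) ≈ 0.1253332.
So ω* = 2/1.1253332 = 1.7772514 (Young).
Hence ρ(B_{ω*}) = 1.7772514 − 1 = 0.7772514.
(0.7772514)^m ≤ 10^{−8}  ⇒  m·ln(0.7772514) ≤ −8·ln10  ⇒  m ≥ 73.101  ⇒  m = 74

m = 74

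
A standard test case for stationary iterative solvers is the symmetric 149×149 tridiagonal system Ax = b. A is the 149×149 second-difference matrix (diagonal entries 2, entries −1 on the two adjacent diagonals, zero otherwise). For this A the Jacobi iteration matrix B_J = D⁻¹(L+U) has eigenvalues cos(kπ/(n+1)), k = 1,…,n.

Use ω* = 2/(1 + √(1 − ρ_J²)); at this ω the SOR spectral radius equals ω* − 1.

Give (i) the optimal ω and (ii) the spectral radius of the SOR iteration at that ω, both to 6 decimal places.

ω* = 1.958974, ρ_SOR = 0.958974

ρ_J = max_k |cos(kπ/150)| = cos(π/150) = 0.999781
root = sin(π/150) = 0.0209424  (since 1−cos² = sin²).
Young: ω* = 2/(1+√(1−ρ_J²)) = 2/(1+0.0209424) = 2/1.0209424 = 1.958974.
and ρ(B_{ω*}) = 1.958974 − 1 = 0.958974.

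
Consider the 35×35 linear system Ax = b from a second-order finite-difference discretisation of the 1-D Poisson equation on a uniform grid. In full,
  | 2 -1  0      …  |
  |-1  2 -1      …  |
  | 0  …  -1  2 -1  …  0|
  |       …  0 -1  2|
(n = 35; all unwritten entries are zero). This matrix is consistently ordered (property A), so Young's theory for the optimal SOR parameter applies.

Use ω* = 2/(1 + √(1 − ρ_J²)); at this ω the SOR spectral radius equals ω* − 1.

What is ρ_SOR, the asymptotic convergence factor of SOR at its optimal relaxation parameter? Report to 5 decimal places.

ρ_J = max_k |cos(kπ/36)| = cos(π/36) = 0.99619
√(1−ρ_J²) = |sin(π/36)| = 0.087156
Then 2/(1+√(1−ρ_J²)) = 2/(1+0.087156); ω* = 2/1.087156 = 1.83966.
Hence ρ(B_{ω*}) = 1.83966 − 1 = 0.83966.

ρ_SOR = 0.83966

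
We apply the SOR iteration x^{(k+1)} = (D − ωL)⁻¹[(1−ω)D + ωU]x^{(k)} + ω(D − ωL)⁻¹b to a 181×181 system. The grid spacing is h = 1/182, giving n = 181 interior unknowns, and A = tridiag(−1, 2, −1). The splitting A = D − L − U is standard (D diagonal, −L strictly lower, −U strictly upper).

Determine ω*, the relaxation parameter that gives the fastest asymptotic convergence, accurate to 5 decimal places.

ω* = 1.96606

B_J for the 181×181 system has eigenvalues cos(kπ/182); ρ_J = cos(π/182) = 0.99985.
root = sin(π/182) = 0.017261  (since 1−cos² = sin²).
ω* = 2 / (1 + 0.017261) = 2 / 1.017261 ≈ 1.96606.
ρ(B_{ω*}) = ω*−1 = 0.96606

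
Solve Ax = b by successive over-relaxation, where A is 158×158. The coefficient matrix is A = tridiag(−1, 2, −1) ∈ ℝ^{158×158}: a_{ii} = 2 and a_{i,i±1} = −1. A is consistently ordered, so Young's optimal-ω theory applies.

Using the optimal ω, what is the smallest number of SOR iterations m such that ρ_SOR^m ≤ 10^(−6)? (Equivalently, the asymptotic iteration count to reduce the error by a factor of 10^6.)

½·tridiag(1,0,1) at n=158: λ_k = cos(kπ/159); max |λ| at k=1 ⇒ ρ_J = cos(π/159) ≈ 0.9998048.
√(1 − cos²(π/159)) = sin(π/159) ≈ 0.0197572.
Young: ω* = 2/(1+√(1−ρ_J²)) = 2/(1+0.0197572) = 2/1.0197572 = 1.9612512.
ρ(B_{ω*}) = ω*−1 = 0.9612512
For 6 digits: m = 6·ln10 / (−ln 0.9612512) = 13.8155/0.0395195 = 349.587; round up → m = 350.

m = 350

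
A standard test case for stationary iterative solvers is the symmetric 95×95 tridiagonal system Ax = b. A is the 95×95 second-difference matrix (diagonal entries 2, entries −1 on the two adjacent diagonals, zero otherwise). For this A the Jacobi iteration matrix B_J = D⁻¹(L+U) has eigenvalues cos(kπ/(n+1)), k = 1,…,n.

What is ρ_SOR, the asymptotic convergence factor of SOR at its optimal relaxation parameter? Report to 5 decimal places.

n=95: λ(B_J) = 1 − λ(A)/2 = cos(kπ/96); k=1 gives ρ_J = 0.99946.
√(1−ρ_J²) simplifies to sin(π/96) = 0.032719.
ω* = 2/(1+0.032719) = 1.93664
and ρ(B_{ω*}) = 1.93664 − 1 = 0.93664.

ρ_SOR = 0.93664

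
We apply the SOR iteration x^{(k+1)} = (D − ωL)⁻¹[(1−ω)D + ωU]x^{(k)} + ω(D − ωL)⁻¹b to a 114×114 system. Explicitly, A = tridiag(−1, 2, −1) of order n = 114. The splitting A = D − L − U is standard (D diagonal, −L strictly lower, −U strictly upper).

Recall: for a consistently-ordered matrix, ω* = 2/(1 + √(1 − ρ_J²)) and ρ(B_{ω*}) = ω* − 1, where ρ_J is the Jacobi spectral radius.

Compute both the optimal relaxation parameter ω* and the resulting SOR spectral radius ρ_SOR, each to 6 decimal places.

ρ_J = max_k |cos(kπ/115)| = cos(π/115) = 0.999627
root = sin(π/115) = 0.0273148  (since 1−cos² = sin²).
ω* = 2 / (1 + 0.0273148) = 2 / 1.0273148 ≈ 1.946823.
ρ_SOR = ω* − 1 = 1.946823 − 1 = 0.946823.

ω* = 1.946823, ρ_SOR = 0.946823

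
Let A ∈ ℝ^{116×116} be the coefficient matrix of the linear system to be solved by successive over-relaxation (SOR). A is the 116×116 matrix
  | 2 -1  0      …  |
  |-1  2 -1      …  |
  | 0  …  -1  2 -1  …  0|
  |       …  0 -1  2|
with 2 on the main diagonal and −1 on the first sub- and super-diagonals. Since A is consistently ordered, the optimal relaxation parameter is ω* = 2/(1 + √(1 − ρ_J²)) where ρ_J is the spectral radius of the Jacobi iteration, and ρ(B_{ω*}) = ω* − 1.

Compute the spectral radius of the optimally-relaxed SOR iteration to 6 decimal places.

ρ_SOR = 0.947708

spectrum of D⁻¹(L+U) = {cos(kπ/117) : 1≤k≤116}; ρ_J = cos(π/117) = 0.999640.
1 − cos²(π/117) = sin²(π/117) ⇒ √(1−ρ_J²) = sin(π/117) = 0.0268480.
[ω*] 2 ÷ (1 + 0.0268480) = 2 ÷ 1.0268480 = 1.947708.
Hence ρ(B_{ω*}) = 1.947708 − 1 = 0.947708.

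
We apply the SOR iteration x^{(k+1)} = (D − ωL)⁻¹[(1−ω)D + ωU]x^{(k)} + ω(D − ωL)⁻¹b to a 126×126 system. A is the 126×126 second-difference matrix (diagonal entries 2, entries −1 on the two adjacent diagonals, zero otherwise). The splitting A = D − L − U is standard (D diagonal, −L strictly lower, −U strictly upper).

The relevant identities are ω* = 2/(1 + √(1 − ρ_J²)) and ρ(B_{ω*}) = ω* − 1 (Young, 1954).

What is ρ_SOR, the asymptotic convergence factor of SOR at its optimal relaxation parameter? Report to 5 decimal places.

[ρ_J] n=126: ρ(B_J) = cos(π/(n+1)) = cos(π/127) = 0.99969.
1 − cos²(π/127) = sin²(π/127) ⇒ √(1−ρ_J²) = sin(π/127) = 0.024734.
[ω*] 2 ÷ (1 + 0.024734) = 2 ÷ 1.024734 = 1.95173.
[ρ_SOR] ω* − 1 = 0.95173.

ρ_SOR = 0.95173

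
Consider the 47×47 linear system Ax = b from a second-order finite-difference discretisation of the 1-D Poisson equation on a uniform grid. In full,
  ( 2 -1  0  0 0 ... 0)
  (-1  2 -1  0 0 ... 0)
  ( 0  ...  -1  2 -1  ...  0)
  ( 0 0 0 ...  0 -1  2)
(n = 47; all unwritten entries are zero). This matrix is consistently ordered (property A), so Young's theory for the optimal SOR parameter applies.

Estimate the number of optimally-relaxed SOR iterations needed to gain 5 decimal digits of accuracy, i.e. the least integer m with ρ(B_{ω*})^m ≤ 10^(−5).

B_J for the 47×47 system has eigenvalues cos(kπ/48); ρ_J = cos(π/48) = 0.9978589.
√(1−ρ_J²) simplifies to sin(π/48) = 0.0654031.
[ω*] 2 ÷ (1 + 0.0654031) = 2 ÷ 1.0654031 = 1.8772237.
At ω = 1.8772237 every |λ(B_ω)| = ω−1, so ρ_SOR = 0.8772237.
5·ln10 = 11.5129; −ln(0.8772237) = 0.130993; m = ⌈11.5129/0.130993⌉ = ⌈87.889⌉ = 88.

m = 88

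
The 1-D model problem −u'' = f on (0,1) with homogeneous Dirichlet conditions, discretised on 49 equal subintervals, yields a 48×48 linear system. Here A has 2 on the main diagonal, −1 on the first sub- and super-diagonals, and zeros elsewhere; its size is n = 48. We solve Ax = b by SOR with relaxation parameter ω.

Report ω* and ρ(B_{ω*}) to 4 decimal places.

With n=48, ρ(Jacobi) = cos(π/49) = 0.9979.
√(1−ρ_J²) simplifies to sin(π/49) = 0.06407.
Young: ω* = 2/(1+√(1−ρ_J²)) = 2/(1+0.06407) = 2/1.06407 = 1.8796.
ρ_SOR = ω* − 1 ≈ 0.8796.

ω* = 1.8796, ρ_SOR = 0.8796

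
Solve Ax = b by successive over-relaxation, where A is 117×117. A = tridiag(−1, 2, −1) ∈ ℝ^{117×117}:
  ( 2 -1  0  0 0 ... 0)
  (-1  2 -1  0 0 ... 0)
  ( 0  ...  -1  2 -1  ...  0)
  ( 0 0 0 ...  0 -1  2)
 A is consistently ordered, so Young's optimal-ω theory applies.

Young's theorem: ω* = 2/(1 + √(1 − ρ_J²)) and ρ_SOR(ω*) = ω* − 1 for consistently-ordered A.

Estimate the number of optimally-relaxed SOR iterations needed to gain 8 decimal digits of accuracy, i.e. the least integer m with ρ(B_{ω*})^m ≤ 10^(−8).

½·tridiag(1,0,1) at n=117: λ_k = cos(kπ/118); max |λ| at k=1 ⇒ ρ_J = cos(π/118) ≈ 0.9996456.
√(1−ρ_J²) = |sin(π/118)| = 0.0266205
ω* = 2 / (1 + 0.0266205) = 2 / 1.0266205 ≈ 1.9481396.
ρ(B_{ω*}) = ω*−1 = 0.9481396
8·ln10 = 18.4207; −ln(0.9481396) = 0.0532535; m = ⌈18.4207/0.0532535⌉ = ⌈345.906⌉ = 346.

m = 346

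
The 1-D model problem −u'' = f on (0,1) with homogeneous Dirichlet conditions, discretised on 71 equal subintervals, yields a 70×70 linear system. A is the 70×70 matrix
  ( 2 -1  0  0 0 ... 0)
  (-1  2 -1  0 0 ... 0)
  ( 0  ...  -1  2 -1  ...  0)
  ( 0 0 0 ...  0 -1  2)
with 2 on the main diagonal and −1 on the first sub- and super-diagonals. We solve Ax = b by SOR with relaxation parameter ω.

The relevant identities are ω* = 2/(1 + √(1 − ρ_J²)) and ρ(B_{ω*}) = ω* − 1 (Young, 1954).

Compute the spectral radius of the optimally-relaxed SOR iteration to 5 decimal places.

ρ_SOR = 0.91528

ρ_J = max_k |cos(kπ/71)| = cos(π/71) = 0.99902
√(1−ρ_J²) simplifies to sin(π/71) = 0.044233.
ω* = 2/(1 + 0.044233) = 2/1.044233 = 1.91528.
ρ_SOR = ω* − 1 ≈ 0.91528.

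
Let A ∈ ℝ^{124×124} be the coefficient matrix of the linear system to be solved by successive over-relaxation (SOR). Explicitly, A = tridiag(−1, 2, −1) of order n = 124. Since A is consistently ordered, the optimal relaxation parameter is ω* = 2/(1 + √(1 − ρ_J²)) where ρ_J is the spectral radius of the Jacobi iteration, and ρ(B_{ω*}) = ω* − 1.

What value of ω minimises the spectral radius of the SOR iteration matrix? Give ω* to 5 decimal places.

ρ_J = max_k |cos(kπ/125)| = cos(π/125) = 0.99968
1 − cos²(π/125) = sin²(π/125) ⇒ √(1−ρ_J²) = sin(π/125) = 0.025130.
Then 2/(1+√(1−ρ_J²)) = 2/(1+0.025130); ω* = 2/1.025130 = 1.95097.
ρ_SOR = ω* − 1 ≈ 0.95097.

ω* = 1.95097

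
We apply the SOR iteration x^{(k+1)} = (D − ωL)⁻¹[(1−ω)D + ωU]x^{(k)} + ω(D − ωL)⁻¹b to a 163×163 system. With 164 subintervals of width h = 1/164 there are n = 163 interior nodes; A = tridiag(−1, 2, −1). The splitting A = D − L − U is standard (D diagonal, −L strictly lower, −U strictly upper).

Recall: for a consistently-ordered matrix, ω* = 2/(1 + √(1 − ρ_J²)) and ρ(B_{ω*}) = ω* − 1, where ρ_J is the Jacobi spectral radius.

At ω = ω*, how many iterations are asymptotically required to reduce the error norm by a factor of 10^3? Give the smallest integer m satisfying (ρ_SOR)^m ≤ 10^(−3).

spectrum of D⁻¹(L+U) = {cos(kπ/164) : 1≤k≤163}; ρ_J = cos(π/164) = 0.9998165.
1 − cos²(π/164) = sin²(π/164) ⇒ √(1−ρ_J²) = sin(π/164) = 0.0191549.
Young: ω* = 2/(1+√(1−ρ_J²)) = 2/(1+0.0191549) = 2/1.0191549 = 1.9624102.
[ρ_SOR] ω* − 1 = 0.9624102.
For 3 digits: m = 3·ln10 / (−ln 0.9624102) = 6.90776/0.0383145 = 180.291; round up → m = 181.

m = 181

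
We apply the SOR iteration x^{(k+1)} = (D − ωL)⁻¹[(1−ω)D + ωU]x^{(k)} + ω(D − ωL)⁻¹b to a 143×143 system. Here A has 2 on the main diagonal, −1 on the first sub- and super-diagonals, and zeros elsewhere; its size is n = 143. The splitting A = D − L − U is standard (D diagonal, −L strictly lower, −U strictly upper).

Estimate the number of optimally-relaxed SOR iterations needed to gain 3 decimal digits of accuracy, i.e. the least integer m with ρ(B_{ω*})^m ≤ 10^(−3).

m = 159

ρ_J = max_k |cos(kπ/144)| = cos(π/144) = 0.9997620
√(1−ρ_J²) simplifies to sin(π/144) = 0.0218149.
ω* = 2 / (1 + 0.0218149) = 2 / 1.0218149 ≈ 1.9573017.
ρ_SOR = ω* − 1 = 1.9573017 − 1 = 0.9573017.
For 3 digits: m = 3·ln10 / (−ln 0.9573017) = 6.90776/0.0436367 = 158.302; round up → m = 159.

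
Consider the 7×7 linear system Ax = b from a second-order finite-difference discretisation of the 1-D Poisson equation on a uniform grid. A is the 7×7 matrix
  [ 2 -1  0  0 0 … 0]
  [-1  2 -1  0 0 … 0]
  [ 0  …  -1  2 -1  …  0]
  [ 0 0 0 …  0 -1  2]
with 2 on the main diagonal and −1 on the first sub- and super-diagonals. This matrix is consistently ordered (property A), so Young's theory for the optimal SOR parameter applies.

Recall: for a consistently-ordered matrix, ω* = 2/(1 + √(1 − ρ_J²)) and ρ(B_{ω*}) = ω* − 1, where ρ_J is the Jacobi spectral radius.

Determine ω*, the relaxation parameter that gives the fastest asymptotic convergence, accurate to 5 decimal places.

ρ_J = max_k |cos(kπ/8)| = cos(π/8) = 0.92388
√(1 − cos²(π/8)) = sin(π/8) ≈ 0.382683.
ω* = 2/(1 + 0.382683) = 2/1.382683 = 1.44646.
At ω = 1.44646 every |λ(B_ω)| = ω−1, so ρ_SOR = 0.44646.

ω* = 1.44646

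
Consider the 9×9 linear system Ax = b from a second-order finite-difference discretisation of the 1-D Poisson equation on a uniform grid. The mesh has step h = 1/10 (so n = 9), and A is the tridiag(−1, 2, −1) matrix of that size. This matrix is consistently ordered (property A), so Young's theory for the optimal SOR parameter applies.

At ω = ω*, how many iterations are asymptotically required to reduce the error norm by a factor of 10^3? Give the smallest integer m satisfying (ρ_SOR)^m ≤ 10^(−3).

m = 11

B_J for the 9×9 system has eigenvalues cos(kπ/10); ρ_J = cos(π/10) = 0.9510565.
√(1−ρ_J²) = |sin(π/10)| = 0.3090170
ω* = 2/(1+0.3090170) = 1.5278640
ρ_SOR = ω* − 1 ≈ 0.5278640.
m ≥ 3·ln10 / (−ln 0.5278640) = 10.812; smallest integer m = 11.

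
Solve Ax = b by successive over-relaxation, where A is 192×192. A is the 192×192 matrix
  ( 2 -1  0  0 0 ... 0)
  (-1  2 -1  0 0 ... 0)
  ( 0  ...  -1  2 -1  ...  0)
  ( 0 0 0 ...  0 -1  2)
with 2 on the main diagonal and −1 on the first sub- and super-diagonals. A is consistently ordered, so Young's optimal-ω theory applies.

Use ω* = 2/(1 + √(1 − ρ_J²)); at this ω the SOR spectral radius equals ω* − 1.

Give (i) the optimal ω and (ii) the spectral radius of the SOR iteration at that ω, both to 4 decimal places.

spectrum of D⁻¹(L+U) = {cos(kπ/193) : 1≤k≤192}; ρ_J = cos(π/193) = 0.9999.
root = sin(π/193) = 0.01628  (since 1−cos² = sin²).
ω* = 2/(1 + 0.01628) = 2/1.01628 = 1.9680.
ρ(B_{ω*}) = ω*−1 = 0.9680

ω* = 1.9680, ρ_SOR = 0.9680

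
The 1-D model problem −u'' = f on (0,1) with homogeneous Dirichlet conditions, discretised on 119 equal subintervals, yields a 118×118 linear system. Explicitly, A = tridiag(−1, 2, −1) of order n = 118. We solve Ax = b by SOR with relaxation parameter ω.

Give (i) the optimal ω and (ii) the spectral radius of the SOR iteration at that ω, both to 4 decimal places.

ω* = 1.9486, ρ_SOR = 0.9486

½·tridiag(1,0,1) at n=118: λ_k = cos(kπ/119); max |λ| at k=1 ⇒ ρ_J = cos(π/119) ≈ 0.9997.
√(1−ρ_J²) = |sin(π/119)| = 0.02640
ω* = 2/(1+0.02640) = 1.9486
ρ_SOR = ω* − 1 ≈ 0.9486.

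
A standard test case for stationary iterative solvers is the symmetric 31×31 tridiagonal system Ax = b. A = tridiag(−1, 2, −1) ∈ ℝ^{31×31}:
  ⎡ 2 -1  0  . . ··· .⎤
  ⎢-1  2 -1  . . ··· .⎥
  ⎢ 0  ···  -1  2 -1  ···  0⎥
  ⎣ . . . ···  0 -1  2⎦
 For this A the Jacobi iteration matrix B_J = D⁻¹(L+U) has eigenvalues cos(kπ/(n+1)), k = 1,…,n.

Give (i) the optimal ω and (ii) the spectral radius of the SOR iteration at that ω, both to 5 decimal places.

spectrum of D⁻¹(L+U) = {cos(kπ/32) : 1≤k≤31}; ρ_J = cos(π/32) = 0.99518.
√(1−ρ_J²) simplifies to sin(π/32) = 0.098017.
So ω* = 2/1.098017 = 1.82147 (Young).
Hence ρ(B_{ω*}) = 1.82147 − 1 = 0.82147.

ω* = 1.82147, ρ_SOR = 0.82147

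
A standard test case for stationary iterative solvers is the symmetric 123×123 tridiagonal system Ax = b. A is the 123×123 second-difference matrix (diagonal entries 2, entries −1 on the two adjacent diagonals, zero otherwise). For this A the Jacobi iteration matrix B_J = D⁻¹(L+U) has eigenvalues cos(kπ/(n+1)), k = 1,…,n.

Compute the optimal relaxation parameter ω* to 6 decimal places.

ω* = 1.950586

With n=123, ρ(Jacobi) = cos(π/124) = 0.999679.
√(1 − cos²(π/124)) = sin(π/124) ≈ 0.0253327.
Young: ω* = 2/(1+√(1−ρ_J²)) = 2/(1+0.0253327) = 2/1.0253327 = 1.950586.
[ρ_SOR] ω* − 1 = 0.950586.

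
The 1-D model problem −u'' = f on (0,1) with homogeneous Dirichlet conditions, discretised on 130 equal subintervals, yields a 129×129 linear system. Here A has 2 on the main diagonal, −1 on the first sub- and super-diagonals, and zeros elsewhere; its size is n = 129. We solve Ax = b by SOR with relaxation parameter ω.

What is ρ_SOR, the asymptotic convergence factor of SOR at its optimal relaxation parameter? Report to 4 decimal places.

ρ_SOR = 0.9528

ρ_J = max_k |cos(kπ/130)| = cos(π/130) = 0.9997
√(1−ρ_J²) simplifies to sin(π/130) = 0.02416.
Young: ω* = 2/(1+√(1−ρ_J²)) = 2/(1+0.02416) = 2/1.02416 = 1.9528.
Hence ρ(B_{ω*}) = 1.9528 − 1 = 0.9528.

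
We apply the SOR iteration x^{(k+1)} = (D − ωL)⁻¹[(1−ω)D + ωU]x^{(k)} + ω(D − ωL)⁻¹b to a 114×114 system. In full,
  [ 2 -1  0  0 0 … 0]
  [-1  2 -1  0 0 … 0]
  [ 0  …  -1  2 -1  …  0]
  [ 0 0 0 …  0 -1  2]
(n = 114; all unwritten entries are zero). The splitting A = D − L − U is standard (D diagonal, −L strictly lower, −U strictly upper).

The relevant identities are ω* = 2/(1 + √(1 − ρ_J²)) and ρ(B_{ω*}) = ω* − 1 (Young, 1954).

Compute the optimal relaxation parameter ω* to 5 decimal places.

ω* = 1.94682

½·tridiag(1,0,1) at n=114: λ_k = cos(kπ/115); max |λ| at k=1 ⇒ ρ_J = cos(π/115) ≈ 0.99963.
√(1 − cos²(π/115)) = sin(π/115) ≈ 0.027315.
Young: ω* = 2/(1+√(1−ρ_J²)) = 2/(1+0.027315) = 2/1.027315 = 1.94682.
[ρ_SOR] ω* − 1 = 0.94682.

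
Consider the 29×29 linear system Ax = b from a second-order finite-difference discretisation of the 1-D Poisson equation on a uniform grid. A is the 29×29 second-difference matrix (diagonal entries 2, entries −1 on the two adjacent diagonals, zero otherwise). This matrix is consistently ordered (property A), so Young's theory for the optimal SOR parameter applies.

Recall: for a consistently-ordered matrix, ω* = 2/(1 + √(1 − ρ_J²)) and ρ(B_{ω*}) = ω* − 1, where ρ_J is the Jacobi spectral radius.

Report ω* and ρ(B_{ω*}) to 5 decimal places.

ω* = 1.81073, ρ_SOR = 0.81073

ρ_J = max_k |cos(kπ/30)| = cos(π/30) = 0.99452
√(1−ρ_J²) simplifies to sin(π/30) = 0.104528.
[ω*] 2 ÷ (1 + 0.104528) = 2 ÷ 1.104528 = 1.81073.
[ρ_SOR] ω* − 1 = 0.81073.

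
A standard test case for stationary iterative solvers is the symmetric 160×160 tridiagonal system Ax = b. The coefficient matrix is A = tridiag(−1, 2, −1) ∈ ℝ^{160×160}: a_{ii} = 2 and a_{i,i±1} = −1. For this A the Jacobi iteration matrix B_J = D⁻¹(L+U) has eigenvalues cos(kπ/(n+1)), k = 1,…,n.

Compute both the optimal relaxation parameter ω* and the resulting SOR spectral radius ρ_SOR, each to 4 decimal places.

ω* = 1.9617, ρ_SOR = 0.9617

n=160: λ(B_J) = 1 − λ(A)/2 = cos(kπ/161); k=1 gives ρ_J = 0.9998.
1 − cos²(π/161) = sin²(π/161) ⇒ √(1−ρ_J²) = sin(π/161) = 0.01951.
So ω* = 2/1.01951 = 1.9617 (Young).
ρ_SOR = ω* − 1 ≈ 0.9617.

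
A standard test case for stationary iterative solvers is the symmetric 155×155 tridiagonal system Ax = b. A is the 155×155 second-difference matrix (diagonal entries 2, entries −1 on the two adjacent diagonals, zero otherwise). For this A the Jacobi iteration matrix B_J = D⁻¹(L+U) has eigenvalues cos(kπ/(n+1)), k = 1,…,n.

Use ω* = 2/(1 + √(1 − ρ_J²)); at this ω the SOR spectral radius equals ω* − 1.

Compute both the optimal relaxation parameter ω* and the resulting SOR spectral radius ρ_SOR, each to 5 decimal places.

n=155: λ(B_J) = 1 − λ(A)/2 = cos(kπ/156); k=1 gives ρ_J = 0.99980.
root = sin(π/156) = 0.020137  (since 1−cos² = sin²).
ω* = 2/(1+0.020137) = 1.96052
At ω = 1.96052 every |λ(B_ω)| = ω−1, so ρ_SOR = 0.96052.

ω* = 1.96052, ρ_SOR = 0.96052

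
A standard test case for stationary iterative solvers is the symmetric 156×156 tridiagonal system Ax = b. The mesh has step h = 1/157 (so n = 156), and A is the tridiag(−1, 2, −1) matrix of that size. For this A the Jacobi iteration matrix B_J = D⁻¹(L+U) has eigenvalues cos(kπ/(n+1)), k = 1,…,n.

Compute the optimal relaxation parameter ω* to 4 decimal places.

With n=156, ρ(Jacobi) = cos(π/157) = 0.9998.
√(1 − cos²(π/157)) = sin(π/157) ≈ 0.02001.
ω* = 2/(1+0.02001) = 1.9608
ρ_SOR = ω* − 1 ≈ 0.9608.

ω* = 1.9608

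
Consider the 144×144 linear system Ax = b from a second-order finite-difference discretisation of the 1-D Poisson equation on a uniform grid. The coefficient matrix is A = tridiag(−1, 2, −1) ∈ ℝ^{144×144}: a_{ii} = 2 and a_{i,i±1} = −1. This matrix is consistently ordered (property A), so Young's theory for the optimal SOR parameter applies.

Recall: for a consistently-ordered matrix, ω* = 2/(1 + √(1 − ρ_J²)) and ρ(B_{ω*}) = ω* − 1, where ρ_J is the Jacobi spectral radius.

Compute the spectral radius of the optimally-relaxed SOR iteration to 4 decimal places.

[ρ_J] n=144: ρ(B_J) = cos(π/(n+1)) = cos(π/145) = 0.9998.
1 − cos²(π/145) = sin²(π/145) ⇒ √(1−ρ_J²) = sin(π/145) = 0.02166.
Young: ω* = 2/(1+√(1−ρ_J²)) = 2/(1+0.02166) = 2/1.02166 = 1.9576.
Hence ρ(B_{ω*}) = 1.9576 − 1 = 0.9576.

ρ_SOR = 0.9576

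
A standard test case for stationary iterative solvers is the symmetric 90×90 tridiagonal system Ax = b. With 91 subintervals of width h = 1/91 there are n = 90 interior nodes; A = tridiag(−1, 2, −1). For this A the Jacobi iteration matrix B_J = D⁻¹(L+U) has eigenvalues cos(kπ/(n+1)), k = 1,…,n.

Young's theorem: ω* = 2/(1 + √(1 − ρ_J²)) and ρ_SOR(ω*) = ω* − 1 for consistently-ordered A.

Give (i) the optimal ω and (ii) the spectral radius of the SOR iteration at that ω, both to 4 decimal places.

ω* = 1.9333, ρ_SOR = 0.9333

[ρ_J] n=90: ρ(B_J) = cos(π/(n+1)) = cos(π/91) = 0.9994.
1 − cos²(π/91) = sin²(π/91) ⇒ √(1−ρ_J²) = sin(π/91) = 0.03452.
So ω* = 2/1.03452 = 1.9333 (Young).
[ρ_SOR] ω* − 1 = 0.9333.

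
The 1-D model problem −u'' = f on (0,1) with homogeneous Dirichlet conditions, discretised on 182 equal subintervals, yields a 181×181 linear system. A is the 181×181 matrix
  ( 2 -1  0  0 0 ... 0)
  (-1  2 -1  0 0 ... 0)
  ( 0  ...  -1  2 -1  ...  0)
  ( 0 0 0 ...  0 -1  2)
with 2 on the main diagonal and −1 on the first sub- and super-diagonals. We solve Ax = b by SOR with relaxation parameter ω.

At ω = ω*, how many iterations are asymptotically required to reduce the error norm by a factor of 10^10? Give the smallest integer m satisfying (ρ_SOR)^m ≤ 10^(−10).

m = 667

With n=181, ρ(Jacobi) = cos(π/182) = 0.9998510.
√(1 − cos²(π/182)) = sin(π/182) ≈ 0.0172606.
So ω* = 2/1.0172606 = 1.9660645 (Young).
ρ(B_{ω*}) = ω*−1 = 0.9660645
(0.9660645)^m ≤ 10^{−10}  ⇒  m·ln(0.9660645) ≤ −10·ln10  ⇒  m ≥ 666.940  ⇒  m = 667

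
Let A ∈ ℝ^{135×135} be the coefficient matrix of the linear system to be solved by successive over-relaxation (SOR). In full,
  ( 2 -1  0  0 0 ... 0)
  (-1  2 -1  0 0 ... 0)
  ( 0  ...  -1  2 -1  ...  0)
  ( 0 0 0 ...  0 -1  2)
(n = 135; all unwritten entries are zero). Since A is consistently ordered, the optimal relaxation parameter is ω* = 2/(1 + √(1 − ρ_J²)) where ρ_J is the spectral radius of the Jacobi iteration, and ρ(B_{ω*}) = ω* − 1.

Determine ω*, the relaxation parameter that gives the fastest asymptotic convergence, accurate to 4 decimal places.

ω* = 1.9548

[ρ_J] n=135: ρ(B_J) = cos(π/(n+1)) = cos(π/136) = 0.9997.
√(1−ρ_J²) = |sin(π/136)| = 0.02310
Young: ω* = 2/(1+√(1−ρ_J²)) = 2/(1+0.02310) = 2/1.02310 = 1.9548.
ρ(B_{ω*}) = ω*−1 = 0.9548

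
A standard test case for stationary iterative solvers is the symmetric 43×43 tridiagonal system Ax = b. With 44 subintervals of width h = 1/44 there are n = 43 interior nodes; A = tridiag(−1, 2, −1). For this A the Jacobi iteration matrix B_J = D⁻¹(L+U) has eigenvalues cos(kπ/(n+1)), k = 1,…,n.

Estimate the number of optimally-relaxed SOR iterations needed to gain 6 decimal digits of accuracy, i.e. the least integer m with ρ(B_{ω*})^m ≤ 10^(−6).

B_J for the 43×43 system has eigenvalues cos(kπ/44); ρ_J = cos(π/44) = 0.9974521.
√(1 − cos²(π/44)) = sin(π/44) ≈ 0.0713392.
ω* = 2/(1 + 0.0713392) = 2/1.0713392 = 1.8668224.
[ρ_SOR] ω* − 1 = 0.8668224.
m ≥ 6·ln10 / (−ln 0.8668224) = 96.665; smallest integer m = 97.

m = 97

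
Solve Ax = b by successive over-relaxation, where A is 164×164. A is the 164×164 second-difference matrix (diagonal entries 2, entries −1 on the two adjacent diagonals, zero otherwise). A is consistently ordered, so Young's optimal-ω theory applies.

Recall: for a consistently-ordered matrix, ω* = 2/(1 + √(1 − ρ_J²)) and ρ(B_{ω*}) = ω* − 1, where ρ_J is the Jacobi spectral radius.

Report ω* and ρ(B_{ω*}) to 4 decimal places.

With n=164, ρ(Jacobi) = cos(π/165) = 0.9998.
root = sin(π/165) = 0.01904  (since 1−cos² = sin²).
So ω* = 2/1.01904 = 1.9626 (Young).
[ρ_SOR] ω* − 1 = 0.9626.

ω* = 1.9626, ρ_SOR = 0.9626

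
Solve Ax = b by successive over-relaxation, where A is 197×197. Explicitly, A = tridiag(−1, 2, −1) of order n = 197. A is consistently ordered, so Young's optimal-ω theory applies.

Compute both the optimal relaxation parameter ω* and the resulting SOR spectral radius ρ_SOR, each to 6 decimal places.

ω* = 1.968764, ρ_SOR = 0.968764

[ρ_J] n=197: ρ(B_J) = cos(π/(n+1)) = cos(π/198) = 0.999874.
√(1−ρ_J²) simplifies to sin(π/198) = 0.0158660.
Then 2/(1+√(1−ρ_J²)) = 2/(1+0.0158660); ω* = 2/1.0158660 = 1.968764.
ρ_SOR = ω* − 1 = 1.968764 − 1 = 0.968764.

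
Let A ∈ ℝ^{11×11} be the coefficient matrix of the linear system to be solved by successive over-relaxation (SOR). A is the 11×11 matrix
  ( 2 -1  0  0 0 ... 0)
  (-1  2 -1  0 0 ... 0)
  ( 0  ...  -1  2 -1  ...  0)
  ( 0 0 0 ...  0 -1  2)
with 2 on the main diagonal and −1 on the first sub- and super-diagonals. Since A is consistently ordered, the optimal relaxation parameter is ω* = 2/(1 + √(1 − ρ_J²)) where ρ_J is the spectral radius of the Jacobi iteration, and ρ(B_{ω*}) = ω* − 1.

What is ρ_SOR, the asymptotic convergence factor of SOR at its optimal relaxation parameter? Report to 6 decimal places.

½·tridiag(1,0,1) at n=11: λ_k = cos(kπ/12); max |λ| at k=1 ⇒ ρ_J = cos(π/12) ≈ 0.965926.
root = sin(π/12) = 0.2588190  (since 1−cos² = sin²).
ω* = 2/(1+0.2588190) = 1.588791
ρ_SOR = ω* − 1 = 1.588791 − 1 = 0.588791.

ρ_SOR = 0.588791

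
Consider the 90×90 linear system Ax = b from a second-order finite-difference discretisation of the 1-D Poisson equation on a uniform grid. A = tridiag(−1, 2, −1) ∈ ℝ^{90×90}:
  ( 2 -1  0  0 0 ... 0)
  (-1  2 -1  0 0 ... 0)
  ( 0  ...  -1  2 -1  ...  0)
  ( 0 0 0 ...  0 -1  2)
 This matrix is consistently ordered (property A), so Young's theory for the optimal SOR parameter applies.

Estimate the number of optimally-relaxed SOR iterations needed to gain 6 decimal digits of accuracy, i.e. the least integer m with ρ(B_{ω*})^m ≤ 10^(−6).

m = 201

½·tridiag(1,0,1) at n=90: λ_k = cos(kπ/91); max |λ| at k=1 ⇒ ρ_J = cos(π/91) ≈ 0.9994041.
1 − cos²(π/91) = sin²(π/91) ⇒ √(1−ρ_J²) = sin(π/91) = 0.0345161.
Then 2/(1+√(1−ρ_J²)) = 2/(1+0.0345161); ω* = 2/1.0345161 = 1.9332710.
At ω = 1.9332710 every |λ(B_ω)| = ω−1, so ρ_SOR = 0.9332710.
6·ln10 = 13.8155; −ln(0.9332710) = 0.0690597; m = ⌈13.8155/0.0690597⌉ = ⌈200.052⌉ = 201.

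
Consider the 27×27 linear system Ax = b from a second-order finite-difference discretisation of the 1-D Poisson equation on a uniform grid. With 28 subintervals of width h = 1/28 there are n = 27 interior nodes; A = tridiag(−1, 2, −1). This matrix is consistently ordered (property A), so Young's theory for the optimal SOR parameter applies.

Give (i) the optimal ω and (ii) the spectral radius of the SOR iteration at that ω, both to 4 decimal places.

ω* = 1.7986, ρ_SOR = 0.7986

spectrum of D⁻¹(L+U) = {cos(kπ/28) : 1≤k≤27}; ρ_J = cos(π/28) = 0.9937.
1 − cos²(π/28) = sin²(π/28) ⇒ √(1−ρ_J²) = sin(π/28) = 0.11196.
So ω* = 2/1.11196 = 1.7986 (Young).
[ρ_SOR] ω* − 1 = 0.7986.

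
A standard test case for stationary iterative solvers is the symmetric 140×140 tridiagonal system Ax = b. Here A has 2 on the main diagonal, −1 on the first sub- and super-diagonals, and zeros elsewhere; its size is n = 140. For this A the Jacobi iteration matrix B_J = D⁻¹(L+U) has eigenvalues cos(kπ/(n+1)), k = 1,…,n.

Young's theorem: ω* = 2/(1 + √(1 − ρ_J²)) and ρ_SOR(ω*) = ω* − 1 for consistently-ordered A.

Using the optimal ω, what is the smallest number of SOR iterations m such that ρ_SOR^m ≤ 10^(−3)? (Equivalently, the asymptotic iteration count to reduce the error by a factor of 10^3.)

B_J for the 140×140 system has eigenvalues cos(kπ/141); ρ_J = cos(π/141) = 0.9997518.
1 − cos²(π/141) = sin²(π/141) ⇒ √(1−ρ_J²) = sin(π/141) = 0.0222790.
Then 2/(1+√(1−ρ_J²)) = 2/(1+0.0222790); ω* = 2/1.0222790 = 1.9564131.
ρ_SOR = ω* − 1 ≈ 0.9564131.
3·ln10 = 6.90776; −ln(0.9564131) = 0.0445653; m = ⌈6.90776/0.0445653⌉ = ⌈155.003⌉ = 156.

m = 156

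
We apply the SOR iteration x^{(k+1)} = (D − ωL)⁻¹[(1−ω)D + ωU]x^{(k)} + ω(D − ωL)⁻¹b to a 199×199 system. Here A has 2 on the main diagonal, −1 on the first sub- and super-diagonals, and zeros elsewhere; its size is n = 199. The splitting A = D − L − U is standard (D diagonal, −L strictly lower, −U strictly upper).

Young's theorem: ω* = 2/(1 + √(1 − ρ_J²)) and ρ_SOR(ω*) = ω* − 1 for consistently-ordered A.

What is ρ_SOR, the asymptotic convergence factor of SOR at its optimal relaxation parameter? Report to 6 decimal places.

ρ_SOR = 0.969071

[ρ_J] n=199: ρ(B_J) = cos(π/(n+1)) = cos(π/200) = 0.999877.
√(1−ρ_J²) = |sin(π/200)| = 0.0157073
Young: ω* = 2/(1+√(1−ρ_J²)) = 2/(1+0.0157073) = 2/1.0157073 = 1.969071.
Hence ρ(B_{ω*}) = 1.969071 − 1 = 0.969071.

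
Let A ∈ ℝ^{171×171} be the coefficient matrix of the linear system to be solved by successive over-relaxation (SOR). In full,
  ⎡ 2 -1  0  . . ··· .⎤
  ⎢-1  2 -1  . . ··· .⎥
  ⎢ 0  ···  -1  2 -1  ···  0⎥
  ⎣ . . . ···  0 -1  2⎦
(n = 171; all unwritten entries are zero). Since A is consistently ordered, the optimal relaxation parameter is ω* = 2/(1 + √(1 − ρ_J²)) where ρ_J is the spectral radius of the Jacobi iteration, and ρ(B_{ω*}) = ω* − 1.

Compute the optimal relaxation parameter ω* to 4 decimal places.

ω* = 1.9641

spectrum of D⁻¹(L+U) = {cos(kπ/172) : 1≤k≤171}; ρ_J = cos(π/172) = 0.9998.
1 − cos²(π/172) = sin²(π/172) ⇒ √(1−ρ_J²) = sin(π/172) = 0.01826.
Young: ω* = 2/(1+√(1−ρ_J²)) = 2/(1+0.01826) = 2/1.01826 = 1.9641.
At ω = 1.9641 every |λ(B_ω)| = ω−1, so ρ_SOR = 0.9641.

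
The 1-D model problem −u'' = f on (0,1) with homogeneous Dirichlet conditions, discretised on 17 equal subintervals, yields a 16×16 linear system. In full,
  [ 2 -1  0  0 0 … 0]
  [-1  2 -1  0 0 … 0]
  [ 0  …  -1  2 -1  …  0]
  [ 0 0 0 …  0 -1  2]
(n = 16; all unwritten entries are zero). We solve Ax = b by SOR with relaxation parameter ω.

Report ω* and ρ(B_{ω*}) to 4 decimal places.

ω* = 1.6895, ρ_SOR = 0.6895

[ρ_J] n=16: ρ(B_J) = cos(π/(n+1)) = cos(π/17) = 0.9830.
√(1−ρ_J²) simplifies to sin(π/17) = 0.18375.
So ω* = 2/1.18375 = 1.6895 (Young).
Hence ρ(B_{ω*}) = 1.6895 − 1 = 0.6895.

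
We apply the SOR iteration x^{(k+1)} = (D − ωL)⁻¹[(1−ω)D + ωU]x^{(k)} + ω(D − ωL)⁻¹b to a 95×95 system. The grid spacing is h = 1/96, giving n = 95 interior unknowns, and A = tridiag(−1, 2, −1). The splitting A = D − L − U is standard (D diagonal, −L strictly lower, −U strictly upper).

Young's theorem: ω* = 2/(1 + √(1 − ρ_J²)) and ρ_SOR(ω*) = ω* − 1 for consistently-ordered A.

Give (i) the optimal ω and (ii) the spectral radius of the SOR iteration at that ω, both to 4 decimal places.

spectrum of D⁻¹(L+U) = {cos(kπ/96) : 1≤k≤95}; ρ_J = cos(π/96) = 0.9995.
1 − cos²(π/96) = sin²(π/96) ⇒ √(1−ρ_J²) = sin(π/96) = 0.03272.
Young: ω* = 2/(1+√(1−ρ_J²)) = 2/(1+0.03272) = 2/1.03272 = 1.9366.
At ω = 1.9366 every |λ(B_ω)| = ω−1, so ρ_SOR = 0.9366.

ω* = 1.9366, ρ_SOR = 0.9366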